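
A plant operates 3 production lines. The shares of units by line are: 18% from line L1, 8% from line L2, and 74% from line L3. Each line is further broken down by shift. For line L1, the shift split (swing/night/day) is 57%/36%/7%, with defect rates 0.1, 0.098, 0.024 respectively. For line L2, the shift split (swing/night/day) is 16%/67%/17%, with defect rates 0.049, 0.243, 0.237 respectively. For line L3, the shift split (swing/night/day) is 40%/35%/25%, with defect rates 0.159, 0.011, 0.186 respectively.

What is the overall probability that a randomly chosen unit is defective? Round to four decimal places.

P(D|L1) = 0.57·0.1 + 0.36·0.098 + 0.07·0.024 = 0.057 + 0.03528 + 0.00168 = 0.09396
P(D|L2) = 0.16·0.049 + 0.67·0.243 + 0.17·0.237 = 0.00784 + 0.16281 + 0.04029 = 0.21094
P(D|L3) = 0.4·0.159 + 0.35·0.011 + 0.25·0.186 = 0.0636 + 0.00385 + 0.0465 = 0.11395
Then overall,
P(D) = 0.18·0.09396 + 0.08·0.21094 + 0.74·0.11395
      = 0.0169128 + 0.0168752 + 0.084323 = 0.118111

0.1181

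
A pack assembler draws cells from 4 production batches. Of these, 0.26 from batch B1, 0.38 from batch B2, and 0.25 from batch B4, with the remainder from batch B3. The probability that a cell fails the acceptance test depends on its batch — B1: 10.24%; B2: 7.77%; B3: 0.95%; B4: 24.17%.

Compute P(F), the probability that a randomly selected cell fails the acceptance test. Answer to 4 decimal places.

P(B3) = 1 − (0.26 + 0.38 + 0.25) = 0.11.
P(F) = P(F|B1)·P(B1) + P(F|B2)·P(B2) + P(F|B3)·P(B3) + P(F|B4)·P(B4)
      = 0.1024·0.26 + 0.0777·0.38 + 0.0095·0.11 + 0.2417·0.25
      = 0.026624 + 0.029526 + 0.001045 + 0.060425 = 0.11762

0.1176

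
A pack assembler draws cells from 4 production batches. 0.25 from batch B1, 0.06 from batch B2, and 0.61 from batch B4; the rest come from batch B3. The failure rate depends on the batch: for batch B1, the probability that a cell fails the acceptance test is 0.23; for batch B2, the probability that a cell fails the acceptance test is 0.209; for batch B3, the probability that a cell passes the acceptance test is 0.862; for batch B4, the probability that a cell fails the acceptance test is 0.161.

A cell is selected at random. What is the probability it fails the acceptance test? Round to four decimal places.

0.1793

P(B3) = 1 − (0.25 + 0.06 + 0.61) = 0.08.
P(F|B3) = 1 − 0.862 = 0.138.
P(F) = P(F|B1)·P(B1) + P(F|B2)·P(B2) + P(F|B3)·P(B3) + P(F|B4)·P(B4)
      = 0.23·0.25 + 0.209·0.06 + 0.138·0.08 + 0.161·0.61
      = 0.0575 + 0.01254 + 0.01104 + 0.09821 = 0.17929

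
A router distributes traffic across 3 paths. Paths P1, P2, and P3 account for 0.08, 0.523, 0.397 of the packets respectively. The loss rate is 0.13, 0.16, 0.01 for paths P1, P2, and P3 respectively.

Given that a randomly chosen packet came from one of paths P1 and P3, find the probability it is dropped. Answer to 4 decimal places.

P(L|S) ≈ 0.0301

Let S = {P1, P3}.
P(S) = 0.08 + 0.397 = 0.477.
P(L ∩ S) = 0.13·0.08 + 0.01·0.397 = 0.0104 + 0.00397 = 0.01437.
P(L | S) = 0.01437 / 0.477 = 0.030126…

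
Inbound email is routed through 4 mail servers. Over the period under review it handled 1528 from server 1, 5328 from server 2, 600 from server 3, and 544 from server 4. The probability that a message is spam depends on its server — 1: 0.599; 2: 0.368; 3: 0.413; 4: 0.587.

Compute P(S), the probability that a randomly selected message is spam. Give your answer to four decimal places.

Total: 1528 + 5328 + 600 + 544 = 8000.
P(1) = 1528/8000 = 0.191. P(2) = 5328/8000 = 0.666. P(3) = 600/8000 = 0.075. P(4) = 544/8000 = 0.068.
Using total probability over the partition,
P(S) = P(S|1)·P(1) + P(S|2)·P(2) + P(S|3)·P(3) + P(S|4)·P(4)
      = 0.599·0.191 + 0.368·0.666 + 0.413·0.075 + 0.587·0.068
      = 0.114409 + 0.245088 + 0.030975 + 0.039916 = 0.430388

P(S) ≈ 0.4304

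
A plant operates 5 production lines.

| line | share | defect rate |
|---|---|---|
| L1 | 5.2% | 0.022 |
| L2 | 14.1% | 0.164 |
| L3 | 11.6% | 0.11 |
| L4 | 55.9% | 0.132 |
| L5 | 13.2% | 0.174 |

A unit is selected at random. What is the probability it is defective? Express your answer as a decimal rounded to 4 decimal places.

Summing over the partition,
P(D) = P(D|L1)·P(L1) + P(D|L2)·P(L2) + P(D|L3)·P(L3) + P(D|L4)·P(L4) + P(D|L5)·P(L5)
      = 0.022·0.052 + 0.164·0.141 + 0.11·0.116 + 0.132·0.559 + 0.174·0.132
      = 0.001144 + 0.023124 + 0.01276 + 0.073788 + 0.022968 = 0.133784

P(D) ≈ 0.1338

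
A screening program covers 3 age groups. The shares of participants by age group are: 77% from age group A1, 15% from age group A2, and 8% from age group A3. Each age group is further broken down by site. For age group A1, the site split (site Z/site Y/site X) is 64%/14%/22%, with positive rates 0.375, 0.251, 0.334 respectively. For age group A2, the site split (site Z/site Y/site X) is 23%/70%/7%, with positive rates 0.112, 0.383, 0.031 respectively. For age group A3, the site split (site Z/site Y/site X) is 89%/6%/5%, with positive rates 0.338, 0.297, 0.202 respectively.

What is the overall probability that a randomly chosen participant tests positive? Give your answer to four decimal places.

P(T|A1) = 0.64·0.375 + 0.14·0.251 + 0.22·0.334 = 0.24 + 0.03514 + 0.07348 = 0.34862
P(T|A2) = 0.23·0.112 + 0.7·0.383 + 0.07·0.031 = 0.02576 + 0.2681 + 0.00217 = 0.29603
P(T|A3) = 0.89·0.338 + 0.06·0.297 + 0.05·0.202 = 0.30082 + 0.01782 + 0.0101 = 0.32874
Then overall,
P(T) = 0.77·0.34862 + 0.15·0.29603 + 0.08·0.32874
      = 0.2684374 + 0.0444045 + 0.0262992 = 0.3391411

P(T) ≈ 0.3391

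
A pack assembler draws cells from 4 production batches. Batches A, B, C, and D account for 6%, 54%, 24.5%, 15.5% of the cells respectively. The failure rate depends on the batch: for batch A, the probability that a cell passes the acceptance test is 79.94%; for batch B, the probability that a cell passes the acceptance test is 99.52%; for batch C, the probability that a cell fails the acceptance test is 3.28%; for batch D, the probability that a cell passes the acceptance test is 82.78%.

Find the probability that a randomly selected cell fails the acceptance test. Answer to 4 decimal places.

P(F|A) = 1 − 0.7994 = 0.2006.
P(F|B) = 1 − 0.9952 = 0.0048.
P(F|D) = 1 − 0.8278 = 0.1722.
P(F) = P(F|A)·P(A) + P(F|B)·P(B) + P(F|C)·P(C) + P(F|D)·P(D)
      = 0.2006·0.06 + 0.0048·0.54 + 0.0328·0.245 + 0.1722·0.155
      = 0.012036 + 0.002592 + 0.008036 + 0.026691 = 0.049355

P(F) ≈ 0.0494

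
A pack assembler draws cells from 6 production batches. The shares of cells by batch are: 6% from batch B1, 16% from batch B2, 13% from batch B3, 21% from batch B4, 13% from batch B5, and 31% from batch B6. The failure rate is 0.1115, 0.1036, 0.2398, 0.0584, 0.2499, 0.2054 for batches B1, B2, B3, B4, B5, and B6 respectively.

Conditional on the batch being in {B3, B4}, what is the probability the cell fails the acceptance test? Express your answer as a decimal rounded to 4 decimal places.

Let S = {B3, B4}.
P(S) = 0.13 + 0.21 = 0.34.
P(F ∩ S) = 0.2398·0.13 + 0.0584·0.21 = 0.031174 + 0.012264 = 0.043438.
P(F | S) = 0.043438 / 0.34 = 0.127759…

P(F|S) ≈ 0.1278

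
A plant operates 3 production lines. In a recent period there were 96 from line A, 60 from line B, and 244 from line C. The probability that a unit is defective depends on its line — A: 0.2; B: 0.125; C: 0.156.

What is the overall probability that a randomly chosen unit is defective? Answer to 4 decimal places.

Total: 96 + 60 + 244 = 400.
P(A) = 96/400 = 0.24. P(B) = 60/400 = 0.15. P(C) = 244/400 = 0.61.
Summing over the partition,
P(D) = P(D|A)·P(A) + P(D|B)·P(B) + P(D|C)·P(C)
      = 0.2·0.24 + 0.125·0.15 + 0.156·0.61
      = 0.048 + 0.01875 + 0.09516 = 0.16191

0.1619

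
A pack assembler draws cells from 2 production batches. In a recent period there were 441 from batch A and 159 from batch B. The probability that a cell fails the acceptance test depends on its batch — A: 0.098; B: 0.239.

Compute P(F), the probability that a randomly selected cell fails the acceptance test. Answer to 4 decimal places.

Total: 441 + 159 = 600.
P(A) = 441/600 = 0.735. P(B) = 159/600 = 0.265.
P(F) = P(F|A)·P(A) + P(F|B)·P(B)
      = 0.098·0.735 + 0.239·0.265
      = 0.07203 + 0.063335 = 0.135365

P(F) ≈ 0.1354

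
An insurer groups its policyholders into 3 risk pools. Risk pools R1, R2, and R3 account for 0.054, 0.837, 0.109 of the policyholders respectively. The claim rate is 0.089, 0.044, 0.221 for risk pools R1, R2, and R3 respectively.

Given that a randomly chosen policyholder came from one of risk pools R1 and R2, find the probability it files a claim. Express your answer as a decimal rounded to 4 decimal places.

P(C|S) ≈ 0.0467

Let S = {R1, R2}.
P(S) = 0.054 + 0.837 = 0.891.
P(C ∩ S) = 0.089·0.054 + 0.044·0.837 = 0.004806 + 0.036828 = 0.041634.
P(C | S) = 0.041634 / 0.891 = 0.046727…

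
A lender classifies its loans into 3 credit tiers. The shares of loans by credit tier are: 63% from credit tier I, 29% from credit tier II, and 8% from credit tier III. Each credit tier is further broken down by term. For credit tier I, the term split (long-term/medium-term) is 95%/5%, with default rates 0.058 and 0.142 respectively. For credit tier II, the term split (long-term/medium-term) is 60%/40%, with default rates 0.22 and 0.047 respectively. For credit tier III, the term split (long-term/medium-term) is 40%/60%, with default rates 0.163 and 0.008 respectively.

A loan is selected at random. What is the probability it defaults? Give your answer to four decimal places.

P(D) ≈ 0.0885

P(D|I) = 0.95·0.058 + 0.05·0.142 = 0.0551 + 0.0071 = 0.0622
P(D|II) = 0.6·0.22 + 0.4·0.047 = 0.132 + 0.0188 = 0.1508
P(D|III) = 0.4·0.163 + 0.6·0.008 = 0.0652 + 0.0048 = 0.07
By total probability over the outer partition,
P(D) = 0.63·0.0622 + 0.29·0.1508 + 0.08·0.07
      = 0.039186 + 0.043732 + 0.0056 = 0.088518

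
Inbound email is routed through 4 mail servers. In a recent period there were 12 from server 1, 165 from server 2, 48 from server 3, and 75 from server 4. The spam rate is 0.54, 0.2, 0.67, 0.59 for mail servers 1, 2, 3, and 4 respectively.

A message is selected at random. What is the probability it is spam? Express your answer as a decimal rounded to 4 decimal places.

Total: 12 + 165 + 48 + 75 = 300.
P(1) = 12/300 = 0.04. P(2) = 165/300 = 0.55. P(3) = 48/300 = 0.16. P(4) = 75/300 = 0.25.
P(S) = P(S|1)·P(1) + P(S|2)·P(2) + P(S|3)·P(3) + P(S|4)·P(4)
      = 0.54·0.04 + 0.2·0.55 + 0.67·0.16 + 0.59·0.25
      = 0.0216 + 0.11 + 0.1072 + 0.1475 = 0.3863

P(S) ≈ 0.3863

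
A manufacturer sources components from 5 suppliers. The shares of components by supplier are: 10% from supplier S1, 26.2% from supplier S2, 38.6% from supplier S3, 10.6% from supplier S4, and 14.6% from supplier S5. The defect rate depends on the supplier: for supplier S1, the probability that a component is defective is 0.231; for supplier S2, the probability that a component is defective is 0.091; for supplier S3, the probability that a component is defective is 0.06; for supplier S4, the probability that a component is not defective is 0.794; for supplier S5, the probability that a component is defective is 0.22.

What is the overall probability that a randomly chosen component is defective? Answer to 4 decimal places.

P(D|S4) = 1 − 0.794 = 0.206.
Summing over the partition,
P(D) = P(D|S1)·P(S1) + P(D|S2)·P(S2) + P(D|S3)·P(S3) + P(D|S4)·P(S4) + P(D|S5)·P(S5)
      = 0.231·0.1 + 0.091·0.262 + 0.06·0.386 + 0.206·0.106 + 0.22·0.146
      = 0.0231 + 0.023842 + 0.02316 + 0.021836 + 0.03212 = 0.124058

P(D) ≈ 0.1241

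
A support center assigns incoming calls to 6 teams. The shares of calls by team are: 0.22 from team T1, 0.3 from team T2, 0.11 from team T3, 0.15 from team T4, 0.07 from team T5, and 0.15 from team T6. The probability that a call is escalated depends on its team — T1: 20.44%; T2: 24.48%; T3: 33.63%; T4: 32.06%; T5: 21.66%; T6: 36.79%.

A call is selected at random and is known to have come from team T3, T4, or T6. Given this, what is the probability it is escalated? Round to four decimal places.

0.3421

Let S = {T3, T4, T6}.
P(S) = 0.11 + 0.15 + 0.15 = 0.41.
P(E ∩ S) = 0.3363·0.11 + 0.3206·0.15 + 0.3679·0.15 = 0.036993 + 0.04809 + 0.055185 = 0.140268.
P(E | S) = 0.140268 / 0.41 = 0.342117…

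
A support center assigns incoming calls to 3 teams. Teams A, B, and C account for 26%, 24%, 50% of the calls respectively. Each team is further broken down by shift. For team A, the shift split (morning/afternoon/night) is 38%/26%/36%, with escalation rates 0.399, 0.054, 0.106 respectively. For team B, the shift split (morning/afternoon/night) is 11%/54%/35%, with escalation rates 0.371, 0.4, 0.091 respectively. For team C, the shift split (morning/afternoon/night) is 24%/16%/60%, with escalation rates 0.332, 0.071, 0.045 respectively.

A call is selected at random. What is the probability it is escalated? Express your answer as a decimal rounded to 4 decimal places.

P(E|A) = 0.38·0.399 + 0.26·0.054 + 0.36·0.106 = 0.15162 + 0.01404 + 0.03816 = 0.20382
P(E|B) = 0.11·0.371 + 0.54·0.4 + 0.35·0.091 = 0.04081 + 0.216 + 0.03185 = 0.28866
P(E|C) = 0.24·0.332 + 0.16·0.071 + 0.6·0.045 = 0.07968 + 0.01136 + 0.027 = 0.11804
Then overall,
P(E) = 0.26·0.20382 + 0.24·0.28866 + 0.5·0.11804
      = 0.0529932 + 0.0692784 + 0.05902 = 0.1812916

P(E) ≈ 0.1813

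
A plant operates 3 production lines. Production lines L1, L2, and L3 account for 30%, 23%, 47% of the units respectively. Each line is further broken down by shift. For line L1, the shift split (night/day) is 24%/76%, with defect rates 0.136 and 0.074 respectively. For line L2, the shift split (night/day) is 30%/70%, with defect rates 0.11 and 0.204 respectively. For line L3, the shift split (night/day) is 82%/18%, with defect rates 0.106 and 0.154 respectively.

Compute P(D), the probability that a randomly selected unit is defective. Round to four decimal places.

P(D) ≈ 0.1210

P(D|L1) = 0.24·0.136 + 0.76·0.074 = 0.03264 + 0.05624 = 0.08888
P(D|L2) = 0.3·0.11 + 0.7·0.204 = 0.033 + 0.1428 = 0.1758
P(D|L3) = 0.82·0.106 + 0.18·0.154 = 0.08692 + 0.02772 = 0.11464
Then overall,
P(D) = 0.3·0.08888 + 0.23·0.1758 + 0.47·0.11464
      = 0.026664 + 0.040434 + 0.0538808 = 0.1209788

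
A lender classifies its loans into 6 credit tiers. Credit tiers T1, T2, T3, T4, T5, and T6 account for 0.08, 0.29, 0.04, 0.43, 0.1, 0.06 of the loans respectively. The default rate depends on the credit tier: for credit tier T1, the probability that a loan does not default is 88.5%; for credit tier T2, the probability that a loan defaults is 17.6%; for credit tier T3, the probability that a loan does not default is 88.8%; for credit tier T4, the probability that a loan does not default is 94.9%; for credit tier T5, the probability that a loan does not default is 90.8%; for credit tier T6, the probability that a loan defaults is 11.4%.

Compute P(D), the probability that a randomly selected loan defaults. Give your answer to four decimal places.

P(D|T1) = 1 − 0.885 = 0.115.
P(D|T3) = 1 − 0.888 = 0.112.
P(D|T4) = 1 − 0.949 = 0.051.
P(D|T5) = 1 − 0.908 = 0.092.
By the law of total probability,
P(D) = P(D|T1)·P(T1) + P(D|T2)·P(T2) + P(D|T3)·P(T3) + P(D|T4)·P(T4) + P(D|T5)·P(T5) + P(D|T6)·P(T6)
      = 0.115·0.08 + 0.176·0.29 + 0.112·0.04 + 0.051·0.43 + 0.092·0.1 + 0.114·0.06
      = 0.0092 + 0.05104 + 0.00448 + 0.02193 + 0.0092 + 0.00684 = 0.10269

P(D) ≈ 0.1027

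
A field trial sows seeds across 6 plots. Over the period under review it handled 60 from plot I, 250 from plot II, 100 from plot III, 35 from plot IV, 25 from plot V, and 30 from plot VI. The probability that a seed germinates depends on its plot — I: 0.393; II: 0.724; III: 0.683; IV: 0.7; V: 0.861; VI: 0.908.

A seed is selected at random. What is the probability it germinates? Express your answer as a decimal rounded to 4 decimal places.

Total: 60 + 250 + 100 + 35 + 25 + 30 = 500.
P(I) = 60/500 = 0.12. P(II) = 250/500 = 0.5. P(III) = 100/500 = 0.2. P(IV) = 35/500 = 0.07. P(V) = 25/500 = 0.05. P(VI) = 30/500 = 0.06.
Summing over the partition,
P(G) = P(G|I)·P(I) + P(G|II)·P(II) + P(G|III)·P(III) + P(G|IV)·P(IV) + P(G|V)·P(V) + P(G|VI)·P(VI)
      = 0.393·0.12 + 0.724·0.5 + 0.683·0.2 + 0.7·0.07 + 0.861·0.05 + 0.908·0.06
      = 0.04716 + 0.362 + 0.1366 + 0.049 + 0.04305 + 0.05448 = 0.69229

0.6923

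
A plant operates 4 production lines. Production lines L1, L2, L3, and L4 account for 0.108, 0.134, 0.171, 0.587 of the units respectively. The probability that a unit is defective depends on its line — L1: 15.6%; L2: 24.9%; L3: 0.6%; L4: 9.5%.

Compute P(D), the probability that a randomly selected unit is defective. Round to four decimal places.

0.1070

P(D) = P(D|L1)·P(L1) + P(D|L2)·P(L2) + P(D|L3)·P(L3) + P(D|L4)·P(L4)
      = 0.156·0.108 + 0.249·0.134 + 0.006·0.171 + 0.095·0.587
      = 0.016848 + 0.033366 + 0.001026 + 0.055765 = 0.107005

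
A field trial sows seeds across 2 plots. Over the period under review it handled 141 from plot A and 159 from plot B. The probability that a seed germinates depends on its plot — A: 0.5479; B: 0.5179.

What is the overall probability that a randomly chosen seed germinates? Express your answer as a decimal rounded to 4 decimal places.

Total: 141 + 159 = 300.
P(A) = 141/300 = 0.47. P(B) = 159/300 = 0.53.
By the law of total probability,
P(G) = P(G|A)·P(A) + P(G|B)·P(B)
      = 0.5479·0.47 + 0.5179·0.53
      = 0.257513 + 0.274487 = 0.532

0.5320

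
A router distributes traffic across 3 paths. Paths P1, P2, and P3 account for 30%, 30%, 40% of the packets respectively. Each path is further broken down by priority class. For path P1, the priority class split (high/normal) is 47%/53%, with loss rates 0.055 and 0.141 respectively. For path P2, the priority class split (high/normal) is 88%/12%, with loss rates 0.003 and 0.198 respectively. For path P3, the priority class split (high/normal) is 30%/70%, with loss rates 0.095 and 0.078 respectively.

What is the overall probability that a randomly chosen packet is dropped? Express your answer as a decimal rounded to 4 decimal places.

P(L) ≈ 0.0713

P(L|P1) = 0.47·0.055 + 0.53·0.141 = 0.02585 + 0.07473 = 0.10058
P(L|P2) = 0.88·0.003 + 0.12·0.198 = 0.00264 + 0.02376 = 0.0264
P(L|P3) = 0.3·0.095 + 0.7·0.078 = 0.0285 + 0.0546 = 0.0831
By total probability over the outer partition,
P(L) = 0.3·0.10058 + 0.3·0.0264 + 0.4·0.0831
      = 0.030174 + 0.00792 + 0.03324 = 0.071334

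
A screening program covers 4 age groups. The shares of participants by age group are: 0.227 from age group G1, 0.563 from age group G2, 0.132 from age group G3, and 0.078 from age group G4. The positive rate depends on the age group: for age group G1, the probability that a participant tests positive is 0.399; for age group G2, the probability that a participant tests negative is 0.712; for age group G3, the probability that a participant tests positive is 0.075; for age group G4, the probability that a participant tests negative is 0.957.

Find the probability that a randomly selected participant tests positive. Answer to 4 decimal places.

P(T) ≈ 0.2660

P(T|G2) = 1 − 0.712 = 0.288.
P(T|G4) = 1 − 0.957 = 0.043.
By the law of total probability,
P(T) = P(T|G1)·P(G1) + P(T|G2)·P(G2) + P(T|G3)·P(G3) + P(T|G4)·P(G4)
      = 0.399·0.227 + 0.288·0.563 + 0.075·0.132 + 0.043·0.078
      = 0.090573 + 0.162144 + 0.0099 + 0.003354 = 0.265971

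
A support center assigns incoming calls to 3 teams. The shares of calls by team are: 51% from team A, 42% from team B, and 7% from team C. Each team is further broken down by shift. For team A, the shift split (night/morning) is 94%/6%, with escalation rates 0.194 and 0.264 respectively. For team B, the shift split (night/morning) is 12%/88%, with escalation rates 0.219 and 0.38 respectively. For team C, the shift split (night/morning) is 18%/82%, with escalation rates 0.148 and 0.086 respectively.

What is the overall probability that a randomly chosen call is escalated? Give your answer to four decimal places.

P(E|A) = 0.94·0.194 + 0.06·0.264 = 0.18236 + 0.01584 = 0.1982
P(E|B) = 0.12·0.219 + 0.88·0.38 = 0.02628 + 0.3344 = 0.36068
P(E|C) = 0.18·0.148 + 0.82·0.086 = 0.02664 + 0.07052 = 0.09716
Then overall,
P(E) = 0.51·0.1982 + 0.42·0.36068 + 0.07·0.09716
      = 0.101082 + 0.1514856 + 0.0068012 = 0.2593688

P(E) ≈ 0.2594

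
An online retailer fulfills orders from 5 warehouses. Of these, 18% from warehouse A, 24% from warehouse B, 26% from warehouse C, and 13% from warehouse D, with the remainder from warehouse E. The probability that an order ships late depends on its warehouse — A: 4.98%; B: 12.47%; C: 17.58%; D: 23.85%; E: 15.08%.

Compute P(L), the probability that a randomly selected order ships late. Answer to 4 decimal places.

0.1443

P(E) = 1 − (0.18 + 0.24 + 0.26 + 0.13) = 0.19.
P(L) = P(L|A)·P(A) + P(L|B)·P(B) + P(L|C)·P(C) + P(L|D)·P(D) + P(L|E)·P(E)
      = 0.0498·0.18 + 0.1247·0.24 + 0.1758·0.26 + 0.2385·0.13 + 0.1508·0.19
      = 0.008964 + 0.029928 + 0.045708 + 0.031005 + 0.028652 = 0.144257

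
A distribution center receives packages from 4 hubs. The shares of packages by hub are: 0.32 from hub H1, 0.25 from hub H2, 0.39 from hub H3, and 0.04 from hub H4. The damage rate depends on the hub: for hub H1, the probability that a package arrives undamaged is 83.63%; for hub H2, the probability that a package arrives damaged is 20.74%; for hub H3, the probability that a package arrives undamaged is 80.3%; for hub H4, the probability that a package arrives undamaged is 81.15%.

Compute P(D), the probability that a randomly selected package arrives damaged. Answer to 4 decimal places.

P(D|H1) = 1 − 0.8363 = 0.1637.
P(D|H3) = 1 − 0.803 = 0.197.
P(D|H4) = 1 − 0.8115 = 0.1885.
P(D) = P(D|H1)·P(H1) + P(D|H2)·P(H2) + P(D|H3)·P(H3) + P(D|H4)·P(H4)
      = 0.1637·0.32 + 0.2074·0.25 + 0.197·0.39 + 0.1885·0.04
      = 0.052384 + 0.05185 + 0.07683 + 0.00754 = 0.188604

0.1886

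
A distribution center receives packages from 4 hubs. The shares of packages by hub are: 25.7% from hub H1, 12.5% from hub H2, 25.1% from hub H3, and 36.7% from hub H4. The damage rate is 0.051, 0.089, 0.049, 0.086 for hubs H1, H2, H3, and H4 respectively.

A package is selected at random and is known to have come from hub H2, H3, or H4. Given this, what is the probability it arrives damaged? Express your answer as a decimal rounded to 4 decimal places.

0.0740

Let S = {H2, H3, H4}.
P(S) = 0.125 + 0.251 + 0.367 = 0.743.
P(D ∩ S) = 0.089·0.125 + 0.049·0.251 + 0.086·0.367 = 0.011125 + 0.012299 + 0.031562 = 0.054986.
P(D | S) = 0.054986 / 0.743 = 0.074005…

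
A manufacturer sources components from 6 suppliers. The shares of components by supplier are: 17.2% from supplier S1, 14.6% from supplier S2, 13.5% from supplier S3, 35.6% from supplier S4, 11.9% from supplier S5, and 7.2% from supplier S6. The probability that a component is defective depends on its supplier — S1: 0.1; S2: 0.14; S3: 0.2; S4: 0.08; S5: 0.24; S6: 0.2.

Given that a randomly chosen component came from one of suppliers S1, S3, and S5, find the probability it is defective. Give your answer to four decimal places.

Let S = {S1, S3, S5}.
P(S) = 0.172 + 0.135 + 0.119 = 0.426.
P(D ∩ S) = 0.1·0.172 + 0.2·0.135 + 0.24·0.119 = 0.0172 + 0.027 + 0.02856 = 0.07276.
P(D | S) = 0.07276 / 0.426 = 0.170798…

0.1708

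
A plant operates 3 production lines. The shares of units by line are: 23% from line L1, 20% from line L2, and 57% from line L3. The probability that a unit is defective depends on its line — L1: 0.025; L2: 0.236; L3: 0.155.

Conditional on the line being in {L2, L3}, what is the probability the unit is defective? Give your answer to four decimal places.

Let S = {L2, L3}.
P(S) = 0.2 + 0.57 = 0.77.
P(D ∩ S) = 0.236·0.2 + 0.155·0.57 = 0.0472 + 0.08835 = 0.13555.
P(D | S) = 0.13555 / 0.77 = 0.176039…

P(D|S) ≈ 0.1760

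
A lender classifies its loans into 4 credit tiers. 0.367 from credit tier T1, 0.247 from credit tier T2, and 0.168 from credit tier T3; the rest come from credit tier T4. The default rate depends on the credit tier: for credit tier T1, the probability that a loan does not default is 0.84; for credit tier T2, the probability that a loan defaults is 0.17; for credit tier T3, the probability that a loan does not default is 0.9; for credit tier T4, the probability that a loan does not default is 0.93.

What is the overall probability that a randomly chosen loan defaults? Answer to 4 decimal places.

P(T4) = 1 − (0.367 + 0.247 + 0.168) = 0.218.
P(D|T1) = 1 − 0.84 = 0.16.
P(D|T3) = 1 − 0.9 = 0.1.
P(D|T4) = 1 − 0.93 = 0.07.
Summing over the partition,
P(D) = P(D|T1)·P(T1) + P(D|T2)·P(T2) + P(D|T3)·P(T3) + P(D|T4)·P(T4)
      = 0.16·0.367 + 0.17·0.247 + 0.1·0.168 + 0.07·0.218
      = 0.05872 + 0.04199 + 0.0168 + 0.01526 = 0.13277

0.1328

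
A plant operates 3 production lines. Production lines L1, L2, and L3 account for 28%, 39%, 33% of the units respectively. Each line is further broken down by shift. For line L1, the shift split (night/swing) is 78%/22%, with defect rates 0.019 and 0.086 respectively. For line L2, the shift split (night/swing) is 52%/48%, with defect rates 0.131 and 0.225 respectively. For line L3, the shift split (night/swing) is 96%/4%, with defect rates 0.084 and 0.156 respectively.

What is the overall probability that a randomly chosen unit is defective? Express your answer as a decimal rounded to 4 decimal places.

P(D|L1) = 0.78·0.019 + 0.22·0.086 = 0.01482 + 0.01892 = 0.03374
P(D|L2) = 0.52·0.131 + 0.48·0.225 = 0.06812 + 0.108 = 0.17612
P(D|L3) = 0.96·0.084 + 0.04·0.156 = 0.08064 + 0.00624 = 0.08688
By total probability over the outer partition,
P(D) = 0.28·0.03374 + 0.39·0.17612 + 0.33·0.08688
      = 0.0094472 + 0.0686868 + 0.0286704 = 0.1068044

P(D) ≈ 0.1068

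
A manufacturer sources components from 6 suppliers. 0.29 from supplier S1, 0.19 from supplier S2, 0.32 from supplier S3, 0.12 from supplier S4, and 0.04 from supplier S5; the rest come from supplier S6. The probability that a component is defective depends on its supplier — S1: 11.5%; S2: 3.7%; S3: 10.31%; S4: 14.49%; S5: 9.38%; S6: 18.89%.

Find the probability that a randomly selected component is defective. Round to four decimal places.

P(D) ≈ 0.1021

P(S6) = 1 − (0.29 + 0.19 + 0.32 + 0.12 + 0.04) = 0.04.
P(D) = P(D|S1)·P(S1) + P(D|S2)·P(S2) + P(D|S3)·P(S3) + P(D|S4)·P(S4) + P(D|S5)·P(S5) + P(D|S6)·P(S6)
      = 0.115·0.29 + 0.037·0.19 + 0.1031·0.32 + 0.1449·0.12 + 0.0938·0.04 + 0.1889·0.04
      = 0.03335 + 0.00703 + 0.032992 + 0.017388 + 0.003752 + 0.007556 = 0.102068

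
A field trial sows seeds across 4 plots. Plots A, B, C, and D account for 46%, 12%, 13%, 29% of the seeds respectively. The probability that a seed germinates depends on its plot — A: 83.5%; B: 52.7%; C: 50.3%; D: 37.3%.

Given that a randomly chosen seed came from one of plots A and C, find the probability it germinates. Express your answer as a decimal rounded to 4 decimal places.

P(G|S) ≈ 0.7618

Let S = {A, C}.
P(S) = 0.46 + 0.13 = 0.59.
P(G ∩ S) = 0.835·0.46 + 0.503·0.13 = 0.3841 + 0.06539 = 0.44949.
P(G | S) = 0.44949 / 0.59 = 0.761847…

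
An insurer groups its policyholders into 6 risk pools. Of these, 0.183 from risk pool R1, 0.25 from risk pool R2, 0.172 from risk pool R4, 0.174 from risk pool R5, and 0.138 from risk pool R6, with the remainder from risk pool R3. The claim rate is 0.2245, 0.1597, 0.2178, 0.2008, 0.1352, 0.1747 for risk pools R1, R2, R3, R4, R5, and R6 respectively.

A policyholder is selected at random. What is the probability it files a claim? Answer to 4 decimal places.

P(C) ≈ 0.1813

P(R3) = 1 − (0.183 + 0.25 + 0.172 + 0.174 + 0.138) = 0.083.
P(C) = P(C|R1)·P(R1) + P(C|R2)·P(R2) + P(C|R3)·P(R3) + P(C|R4)·P(R4) + P(C|R5)·P(R5) + P(C|R6)·P(R6)
      = 0.2245·0.183 + 0.1597·0.25 + 0.2178·0.083 + 0.2008·0.172 + 0.1352·0.174 + 0.1747·0.138
      = 0.0410835 + 0.039925 + 0.0180774 + 0.0345376 + 0.0235248 + 0.0241086 = 0.1812569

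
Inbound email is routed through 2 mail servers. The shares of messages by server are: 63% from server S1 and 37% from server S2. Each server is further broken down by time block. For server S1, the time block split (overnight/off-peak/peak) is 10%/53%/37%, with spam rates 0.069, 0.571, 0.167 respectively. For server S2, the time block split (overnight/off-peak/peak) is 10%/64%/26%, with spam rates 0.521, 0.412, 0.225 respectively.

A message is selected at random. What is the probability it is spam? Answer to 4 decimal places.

0.3724

P(S|S1) = 0.1·0.069 + 0.53·0.571 + 0.37·0.167 = 0.0069 + 0.30263 + 0.06179 = 0.37132
P(S|S2) = 0.1·0.521 + 0.64·0.412 + 0.26·0.225 = 0.0521 + 0.26368 + 0.0585 = 0.37428
Then overall,
P(S) = 0.63·0.37132 + 0.37·0.37428
      = 0.2339316 + 0.1384836 = 0.3724152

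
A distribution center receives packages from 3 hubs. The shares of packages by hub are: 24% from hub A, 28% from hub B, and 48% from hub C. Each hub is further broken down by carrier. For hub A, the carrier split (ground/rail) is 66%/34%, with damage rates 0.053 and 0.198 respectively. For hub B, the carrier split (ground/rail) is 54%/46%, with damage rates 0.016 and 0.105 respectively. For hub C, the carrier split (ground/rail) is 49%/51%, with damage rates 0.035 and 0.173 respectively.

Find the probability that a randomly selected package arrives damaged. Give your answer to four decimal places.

P(D) ≈ 0.0911

P(D|A) = 0.66·0.053 + 0.34·0.198 = 0.03498 + 0.06732 = 0.1023
P(D|B) = 0.54·0.016 + 0.46·0.105 = 0.00864 + 0.0483 = 0.05694
P(D|C) = 0.49·0.035 + 0.51·0.173 = 0.01715 + 0.08823 = 0.10538
Then overall,
P(D) = 0.24·0.1023 + 0.28·0.05694 + 0.48·0.10538
      = 0.024552 + 0.0159432 + 0.0505824 = 0.0910776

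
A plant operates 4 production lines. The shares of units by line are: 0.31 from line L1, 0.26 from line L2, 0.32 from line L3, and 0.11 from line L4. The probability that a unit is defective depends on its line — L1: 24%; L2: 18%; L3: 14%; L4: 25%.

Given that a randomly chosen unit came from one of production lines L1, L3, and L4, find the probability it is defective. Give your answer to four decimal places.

P(D|S) ≈ 0.1982

Let S = {L1, L3, L4}.
P(S) = 0.31 + 0.32 + 0.11 = 0.74.
P(D ∩ S) = 0.24·0.31 + 0.14·0.32 + 0.25·0.11 = 0.0744 + 0.0448 + 0.0275 = 0.1467.
P(D | S) = 0.1467 / 0.74 = 0.198243…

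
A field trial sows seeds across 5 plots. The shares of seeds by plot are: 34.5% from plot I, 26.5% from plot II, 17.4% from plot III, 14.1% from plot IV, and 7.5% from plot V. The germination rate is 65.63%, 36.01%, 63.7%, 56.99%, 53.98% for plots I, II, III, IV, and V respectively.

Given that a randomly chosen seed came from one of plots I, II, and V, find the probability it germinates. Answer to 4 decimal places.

0.5290

Let S = {I, II, V}.
P(S) = 0.345 + 0.265 + 0.075 = 0.685.
P(G ∩ S) = 0.6563·0.345 + 0.3601·0.265 + 0.5398·0.075 = 0.2264235 + 0.0954265 + 0.040485 = 0.362335.
P(G | S) = 0.362335 / 0.685 = 0.528956…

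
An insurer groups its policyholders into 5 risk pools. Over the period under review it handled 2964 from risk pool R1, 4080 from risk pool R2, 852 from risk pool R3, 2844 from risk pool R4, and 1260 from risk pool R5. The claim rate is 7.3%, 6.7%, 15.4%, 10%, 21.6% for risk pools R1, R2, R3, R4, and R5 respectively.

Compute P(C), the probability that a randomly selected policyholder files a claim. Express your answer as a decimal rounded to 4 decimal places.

Total: 2964 + 4080 + 852 + 2844 + 1260 = 12000.
P(R1) = 2964/12000 = 0.247. P(R2) = 4080/12000 = 0.34. P(R3) = 852/12000 = 0.071. P(R4) = 2844/12000 = 0.237. P(R5) = 1260/12000 = 0.105.
P(C) = P(C|R1)·P(R1) + P(C|R2)·P(R2) + P(C|R3)·P(R3) + P(C|R4)·P(R4) + P(C|R5)·P(R5)
      = 0.073·0.247 + 0.067·0.34 + 0.154·0.071 + 0.1·0.237 + 0.216·0.105
      = 0.018031 + 0.02278 + 0.010934 + 0.0237 + 0.02268 = 0.098125

0.0981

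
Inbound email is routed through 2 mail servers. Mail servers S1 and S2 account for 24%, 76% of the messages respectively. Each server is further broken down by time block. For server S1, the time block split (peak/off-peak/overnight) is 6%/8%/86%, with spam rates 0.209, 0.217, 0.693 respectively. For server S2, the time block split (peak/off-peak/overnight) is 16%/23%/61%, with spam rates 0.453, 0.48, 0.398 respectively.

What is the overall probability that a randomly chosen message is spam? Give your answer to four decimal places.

0.4737

P(S|S1) = 0.06·0.209 + 0.08·0.217 + 0.86·0.693 = 0.01254 + 0.01736 + 0.59598 = 0.62588
P(S|S2) = 0.16·0.453 + 0.23·0.48 + 0.61·0.398 = 0.07248 + 0.1104 + 0.24278 = 0.42566
By total probability over the outer partition,
P(S) = 0.24·0.62588 + 0.76·0.42566
      = 0.1502112 + 0.3235016 = 0.4737128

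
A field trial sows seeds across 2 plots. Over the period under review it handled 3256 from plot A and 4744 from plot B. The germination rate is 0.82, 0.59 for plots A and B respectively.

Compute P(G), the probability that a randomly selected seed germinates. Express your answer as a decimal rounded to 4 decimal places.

Total: 3256 + 4744 = 8000.
P(A) = 3256/8000 = 0.407. P(B) = 4744/8000 = 0.593.
By the law of total probability,
P(G) = P(G|A)·P(A) + P(G|B)·P(B)
      = 0.82·0.407 + 0.59·0.593
      = 0.33374 + 0.34987 = 0.68361

0.6836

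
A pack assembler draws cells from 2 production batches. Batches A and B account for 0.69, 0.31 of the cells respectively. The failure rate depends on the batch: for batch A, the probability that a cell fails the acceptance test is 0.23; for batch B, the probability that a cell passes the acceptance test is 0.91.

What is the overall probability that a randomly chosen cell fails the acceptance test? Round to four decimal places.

P(F) ≈ 0.1866

P(F|B) = 1 − 0.91 = 0.09.
Using total probability over the partition,
P(F) = P(F|A)·P(A) + P(F|B)·P(B)
      = 0.23·0.69 + 0.09·0.31
      = 0.1587 + 0.0279 = 0.1866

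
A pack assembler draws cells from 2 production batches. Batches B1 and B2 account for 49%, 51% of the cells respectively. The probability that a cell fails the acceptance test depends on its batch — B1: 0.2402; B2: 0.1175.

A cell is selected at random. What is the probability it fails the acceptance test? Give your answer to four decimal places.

Using total probability over the partition,
P(F) = P(F|B1)·P(B1) + P(F|B2)·P(B2)
      = 0.2402·0.49 + 0.1175·0.51
      = 0.117698 + 0.059925 = 0.177623

P(F) ≈ 0.1776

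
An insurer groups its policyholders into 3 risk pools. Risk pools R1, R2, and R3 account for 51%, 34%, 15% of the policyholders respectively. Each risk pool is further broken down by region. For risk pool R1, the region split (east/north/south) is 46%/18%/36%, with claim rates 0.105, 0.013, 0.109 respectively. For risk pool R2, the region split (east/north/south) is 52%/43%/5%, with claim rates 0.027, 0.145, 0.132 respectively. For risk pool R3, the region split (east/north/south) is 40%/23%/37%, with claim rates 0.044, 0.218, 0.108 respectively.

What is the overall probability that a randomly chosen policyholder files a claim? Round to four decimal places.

0.0902

P(C|R1) = 0.46·0.105 + 0.18·0.013 + 0.36·0.109 = 0.0483 + 0.00234 + 0.03924 = 0.08988
P(C|R2) = 0.52·0.027 + 0.43·0.145 + 0.05·0.132 = 0.01404 + 0.06235 + 0.0066 = 0.08299
P(C|R3) = 0.4·0.044 + 0.23·0.218 + 0.37·0.108 = 0.0176 + 0.05014 + 0.03996 = 0.1077
Then overall,
P(C) = 0.51·0.08988 + 0.34·0.08299 + 0.15·0.1077
      = 0.0458388 + 0.0282166 + 0.016155 = 0.0902104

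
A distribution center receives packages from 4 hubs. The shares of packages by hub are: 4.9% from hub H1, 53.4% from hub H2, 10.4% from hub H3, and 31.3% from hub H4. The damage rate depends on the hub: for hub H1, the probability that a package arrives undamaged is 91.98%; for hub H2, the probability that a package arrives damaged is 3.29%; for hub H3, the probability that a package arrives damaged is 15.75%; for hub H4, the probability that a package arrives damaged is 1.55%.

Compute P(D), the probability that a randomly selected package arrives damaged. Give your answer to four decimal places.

P(D) ≈ 0.0427

P(D|H1) = 1 − 0.9198 = 0.0802.
P(D) = P(D|H1)·P(H1) + P(D|H2)·P(H2) + P(D|H3)·P(H3) + P(D|H4)·P(H4)
      = 0.0802·0.049 + 0.0329·0.534 + 0.1575·0.104 + 0.0155·0.313
      = 0.0039298 + 0.0175686 + 0.01638 + 0.0048515 = 0.0427299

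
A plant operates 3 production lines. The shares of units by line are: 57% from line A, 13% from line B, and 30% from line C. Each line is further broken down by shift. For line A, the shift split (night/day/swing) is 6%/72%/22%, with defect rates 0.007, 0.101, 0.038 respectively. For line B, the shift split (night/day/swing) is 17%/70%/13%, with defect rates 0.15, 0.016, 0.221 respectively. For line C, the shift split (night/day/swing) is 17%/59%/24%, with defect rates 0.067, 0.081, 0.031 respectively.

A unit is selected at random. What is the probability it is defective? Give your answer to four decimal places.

0.0749

P(D|A) = 0.06·0.007 + 0.72·0.101 + 0.22·0.038 = 0.00042 + 0.07272 + 0.00836 = 0.0815
P(D|B) = 0.17·0.15 + 0.7·0.016 + 0.13·0.221 = 0.0255 + 0.0112 + 0.02873 = 0.06543
P(D|C) = 0.17·0.067 + 0.59·0.081 + 0.24·0.031 = 0.01139 + 0.04779 + 0.00744 = 0.06662
By total probability over the outer partition,
P(D) = 0.57·0.0815 + 0.13·0.06543 + 0.3·0.06662
      = 0.046455 + 0.0085059 + 0.019986 = 0.0749469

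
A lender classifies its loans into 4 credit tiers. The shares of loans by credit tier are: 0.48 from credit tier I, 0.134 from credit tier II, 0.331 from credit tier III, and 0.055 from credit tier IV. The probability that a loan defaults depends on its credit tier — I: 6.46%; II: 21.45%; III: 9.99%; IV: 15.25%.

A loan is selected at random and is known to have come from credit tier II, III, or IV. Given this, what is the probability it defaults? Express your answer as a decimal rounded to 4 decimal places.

P(D|S) ≈ 0.1350

Let S = {II, III, IV}.
P(S) = 0.134 + 0.331 + 0.055 = 0.52.
P(D ∩ S) = 0.2145·0.134 + 0.0999·0.331 + 0.1525·0.055 = 0.028743 + 0.0330669 + 0.0083875 = 0.0701974.
P(D | S) = 0.0701974 / 0.52 = 0.134995…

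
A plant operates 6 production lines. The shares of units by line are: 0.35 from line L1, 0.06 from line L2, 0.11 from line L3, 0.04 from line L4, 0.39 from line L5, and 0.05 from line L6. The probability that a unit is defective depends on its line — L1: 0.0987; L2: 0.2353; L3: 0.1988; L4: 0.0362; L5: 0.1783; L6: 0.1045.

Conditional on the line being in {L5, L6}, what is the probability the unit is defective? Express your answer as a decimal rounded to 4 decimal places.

0.1699

Let S = {L5, L6}.
P(S) = 0.39 + 0.05 = 0.44.
P(D ∩ S) = 0.1783·0.39 + 0.1045·0.05 = 0.069537 + 0.005225 = 0.074762.
P(D | S) = 0.074762 / 0.44 = 0.169914…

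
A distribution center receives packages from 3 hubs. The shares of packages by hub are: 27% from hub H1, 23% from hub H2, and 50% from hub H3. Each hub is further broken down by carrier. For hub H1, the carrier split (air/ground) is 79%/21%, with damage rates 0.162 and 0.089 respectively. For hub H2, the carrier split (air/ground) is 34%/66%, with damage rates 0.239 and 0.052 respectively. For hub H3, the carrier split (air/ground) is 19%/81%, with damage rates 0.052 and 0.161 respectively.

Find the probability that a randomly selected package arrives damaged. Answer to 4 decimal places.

P(D|H1) = 0.79·0.162 + 0.21·0.089 = 0.12798 + 0.01869 = 0.14667
P(D|H2) = 0.34·0.239 + 0.66·0.052 = 0.08126 + 0.03432 = 0.11558
P(D|H3) = 0.19·0.052 + 0.81·0.161 = 0.00988 + 0.13041 = 0.14029
Then overall,
P(D) = 0.27·0.14667 + 0.23·0.11558 + 0.5·0.14029
      = 0.0396009 + 0.0265834 + 0.070145 = 0.1363293

P(D) ≈ 0.1363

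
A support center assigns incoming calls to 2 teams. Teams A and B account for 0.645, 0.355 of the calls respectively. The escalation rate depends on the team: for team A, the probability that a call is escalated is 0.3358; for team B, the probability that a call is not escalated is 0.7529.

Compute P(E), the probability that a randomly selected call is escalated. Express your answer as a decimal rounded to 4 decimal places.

P(E|B) = 1 − 0.7529 = 0.2471.
P(E) = P(E|A)·P(A) + P(E|B)·P(B)
      = 0.3358·0.645 + 0.2471·0.355
      = 0.216591 + 0.0877205 = 0.3043115

P(E) ≈ 0.3043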